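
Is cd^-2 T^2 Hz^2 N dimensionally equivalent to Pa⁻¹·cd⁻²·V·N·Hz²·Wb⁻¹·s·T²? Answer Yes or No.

No

Left side:
  T = Wb/m² (flux density = flux per area),
      = kg·s⁻²·A⁻¹.
  So T² = kg²·s⁻⁴·A⁻².
  Hz = 1/s = s⁻¹ (frequency is cycles per second).
  So Hz² = s⁻².
  N = kg·m/s² = kg·m·s⁻² (force = mass × acceleration).
  Combining: cd⁻²·T²·Hz²·N = cd⁻² · (kg²·s⁻⁴·A⁻²) · s⁻² · (kg·m·s⁻²) = kg³·m·s⁻⁸·A⁻²·cd⁻².
Right side:
  Pa = kg·m⁻¹·s⁻².
  So Pa⁻¹ = kg⁻¹·m·s².
  V = kg·m²·s⁻³·A⁻¹.
  N = kg·m·s⁻².
  Hz = s⁻¹.
  So Hz² = s⁻².
  Wb = kg·m²·s⁻²·A⁻¹.
  So Wb⁻¹ = kg⁻¹·m⁻²·s²·A.
  T = kg·s⁻²·A⁻¹.
  So T² = kg²·s⁻⁴·A⁻².
  Combining: Pa⁻¹·cd⁻²·V·N·Hz²·Wb⁻¹·s·T² = (kg⁻¹·m·s²) · cd⁻² · (kg·m²·s⁻³·A⁻¹) · (kg·m·s⁻²) · s⁻² · (kg⁻¹·m⁻²·s²·A) · s · (kg²·s⁻⁴·A⁻²) = kg²·m²·s⁻⁶·A⁻²·cd⁻².
Left is kg³·m·s⁻⁸·A⁻²·cd⁻²; right is kg²·m²·s⁻⁶·A⁻²·cd⁻² — different.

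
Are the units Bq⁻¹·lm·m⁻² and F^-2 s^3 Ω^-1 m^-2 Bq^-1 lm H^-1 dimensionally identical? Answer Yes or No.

Yes

Left side:
  Bq = 1/s = s⁻¹ (activity is decays per second).
  So Bq⁻¹ = s.
  lm = cd·sr = cd (luminous flux; sr is dimensionless).
  Combining: Bq⁻¹·lm·m⁻² = s · cd · m⁻² = m⁻²·s·cd.
Right side:
  F = C/V (capacitance = charge per voltage),
      = A·s/(kg·m²·s⁻³·A⁻¹) (substituting C and V),
      = kg⁻¹·m⁻²·s⁴·A².
  So F⁻² = kg²·m⁴·s⁻⁸·A⁻⁴.
  Ω = V/A (resistance = voltage per current),
      = kg·m²·s⁻³·A⁻².
  So Ω⁻¹ = kg⁻¹·m⁻²·s³·A².
  Bq = 1/s = s⁻¹ (activity is decays per second).
  So Bq⁻¹ = s.
  lm = cd·sr = cd (luminous flux; sr is dimensionless).
  H = Wb/A (inductance = flux per current),
      = kg·m²·s⁻²·A⁻².
  So H⁻¹ = kg⁻¹·m⁻²·s²·A².
  Combining: F⁻²·s³·Ω⁻¹·m⁻²·Bq⁻¹·lm·H⁻¹ = (kg²·m⁴·s⁻⁸·A⁻⁴) · s³ · (kg⁻¹·m⁻²·s³·A²) · m⁻² · s · cd · (kg⁻¹·m⁻²·s²·A²) = m⁻²·s·cd.
Both reduce to m⁻²·s·cd.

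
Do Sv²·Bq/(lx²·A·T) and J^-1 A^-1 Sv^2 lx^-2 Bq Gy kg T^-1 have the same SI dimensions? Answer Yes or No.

Left side:
  lx = m⁻²·cd.
  So lx⁻² = m⁴·cd⁻².
  Sv = m²·s⁻².
  So Sv² = m⁴·s⁻⁴.
  Bq = s⁻¹.
  T = kg·s⁻²·A⁻¹.
  So T⁻¹ = kg⁻¹·s²·A.
  Combining: lx⁻²·Sv²·A⁻¹·Bq·T⁻¹ = (m⁴·cd⁻²) · (m⁴·s⁻⁴) · A⁻¹ · s⁻¹ · (kg⁻¹·s²·A) = kg⁻¹·m⁸·s⁻³·cd⁻².
Right side:
  J = N·m (work = force × distance),
      = kg·m²·s⁻².
  So J⁻¹ = kg⁻¹·m⁻²·s².
  Sv = J/kg (equivalent dose = energy per mass),
      = m²·s⁻².
  So Sv² = m⁴·s⁻⁴.
  lx = lm/m² (illuminance = luminous flux per area),
      = m⁻²·cd.
  So lx⁻² = m⁴·cd⁻².
  Bq = 1/s = s⁻¹ (activity is decays per second).
  Gy = J/kg (absorbed dose = energy per mass),
      = m²·s⁻².
  T = Wb/m² (flux density = flux per area),
      = kg·s⁻²·A⁻¹.
  So T⁻¹ = kg⁻¹·s²·A.
  Combining: J⁻¹·A⁻¹·Sv²·lx⁻²·Bq·Gy·kg·T⁻¹ = (kg⁻¹·m⁻²·s²) · A⁻¹ · (m⁴·s⁻⁴) · (m⁴·cd⁻²) · s⁻¹ · (m²·s⁻²) · kg · (kg⁻¹·s²·A) = kg⁻¹·m⁸·s⁻³·cd⁻².
Both reduce to kg⁻¹·m⁸·s⁻³·cd⁻².

Yes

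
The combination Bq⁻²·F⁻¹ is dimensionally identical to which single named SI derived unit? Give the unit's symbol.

Bq = 1/s = s⁻¹ (activity is decays per second).
So Bq⁻² = s².
F = C/V (capacitance = charge per voltage),
    = A·s/(kg·m²·s⁻³·A⁻¹) (substituting C and V),
    = kg⁻¹·m⁻²·s⁴·A².
So F⁻¹ = kg·m²·s⁻⁴·A⁻².
Combining: Bq⁻²·F⁻¹ = s² · (kg·m²·s⁻⁴·A⁻²) = kg·m²·s⁻²·A⁻².
kg·m²·s⁻²·A⁻² is the base-SI form of the henry.

H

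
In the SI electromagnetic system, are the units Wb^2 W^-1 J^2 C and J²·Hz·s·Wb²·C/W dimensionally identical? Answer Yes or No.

Left side:
  Wb = kg·m²·s⁻²·A⁻¹.
  So Wb² = kg²·m⁴·s⁻⁴·A⁻².
  W = kg·m²·s⁻³.
  So W⁻¹ = kg⁻¹·m⁻²·s³.
  J = kg·m²·s⁻².
  So J² = kg²·m⁴·s⁻⁴.
  C = s·A.
  Combining: Wb²·W⁻¹·J²·C = (kg²·m⁴·s⁻⁴·A⁻²) · (kg⁻¹·m⁻²·s³) · (kg²·m⁴·s⁻⁴) · (s·A) = kg³·m⁶·s⁻⁴·A⁻¹.
Right side:
  J = N·m (work = force × distance),
      = kg·m²·s⁻².
  So J² = kg²·m⁴·s⁻⁴.
  Hz = 1/s = s⁻¹ (frequency is cycles per second).
  W = J/s (power = energy per time),
      = kg·m²·s⁻³.
  So W⁻¹ = kg⁻¹·m⁻²·s³.
  Wb = V·s (flux: a volt is a weber per second),
      = kg·m²·s⁻²·A⁻¹.
  So Wb² = kg²·m⁴·s⁻⁴·A⁻².
  C = A·s = s·A (charge = current × time).
  Combining: J²·Hz·s·W⁻¹·Wb²·C = (kg²·m⁴·s⁻⁴) · s⁻¹ · s · (kg⁻¹·m⁻²·s³) · (kg²·m⁴·s⁻⁴·A⁻²) · (s·A) = kg³·m⁶·s⁻⁴·A⁻¹.
Both reduce to kg³·m⁶·s⁻⁴·A⁻¹.

Yes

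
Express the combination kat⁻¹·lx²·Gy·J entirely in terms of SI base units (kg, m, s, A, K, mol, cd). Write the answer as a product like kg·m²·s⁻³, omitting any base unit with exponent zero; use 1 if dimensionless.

kg·s⁻³·mol⁻¹·cd²

kat = mol/s = s⁻¹·mol (catalytic activity).
So kat⁻¹ = s·mol⁻¹.
lx = lm/m² (illuminance = luminous flux per area),
    = m⁻²·cd.
So lx² = m⁻⁴·cd².
Gy = J/kg (absorbed dose = energy per mass),
    = m²·s⁻².
J = N·m (work = force × distance),
    = kg·m²·s⁻².
Combining: kat⁻¹·lx²·Gy·J = (s·mol⁻¹) · (m⁻⁴·cd²) · (m²·s⁻²) · (kg·m²·s⁻²) = kg·s⁻³·mol⁻¹·cd².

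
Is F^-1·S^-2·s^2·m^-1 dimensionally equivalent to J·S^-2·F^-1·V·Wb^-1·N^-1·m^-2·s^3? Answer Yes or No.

Left side:
  F = C/V (capacitance = charge per voltage),
      = A·s/(kg·m²·s⁻³·A⁻¹) (substituting C and V),
      = kg⁻¹·m⁻²·s⁴·A².
  So F⁻¹ = kg·m²·s⁻⁴·A⁻².
  S = 1/Ω (conductance is reciprocal resistance),
      = kg⁻¹·m⁻²·s³·A².
  So S⁻² = kg²·m⁴·s⁻⁶·A⁻⁴.
  Combining: F⁻¹·S⁻²·s²·m⁻¹ = (kg·m²·s⁻⁴·A⁻²) · (kg²·m⁴·s⁻⁶·A⁻⁴) · s² · m⁻¹ = kg³·m⁵·s⁻⁸·A⁻⁶.
Right side:
  J = N·m (work = force × distance),
      = kg·m²·s⁻².
  S = 1/Ω (conductance is reciprocal resistance),
      = kg⁻¹·m⁻²·s³·A².
  So S⁻² = kg²·m⁴·s⁻⁶·A⁻⁴.
  F = C/V (capacitance = charge per voltage),
      = A·s/(kg·m²·s⁻³·A⁻¹) (substituting C and V),
      = kg⁻¹·m⁻²·s⁴·A².
  So F⁻¹ = kg·m²·s⁻⁴·A⁻².
  V = W/A (potential = power per current),
      = kg·m²·s⁻³·A⁻¹.
  Wb = V·s (flux: a volt is a weber per second),
      = kg·m²·s⁻²·A⁻¹.
  So Wb⁻¹ = kg⁻¹·m⁻²·s²·A.
  N = kg·m/s² = kg·m·s⁻² (force = mass × acceleration).
  So N⁻¹ = kg⁻¹·m⁻¹·s².
  Combining: J·S⁻²·F⁻¹·V·Wb⁻¹·N⁻¹·m⁻²·s³ = (kg·m²·s⁻²) · (kg²·m⁴·s⁻⁶·A⁻⁴) · (kg·m²·s⁻⁴·A⁻²) · (kg·m²·s⁻³·A⁻¹) · (kg⁻¹·m⁻²·s²·A) · (kg⁻¹·m⁻¹·s²) · m⁻² · s³ = kg³·m⁵·s⁻⁸·A⁻⁶.
Both reduce to kg³·m⁵·s⁻⁸·A⁻⁶.

Yes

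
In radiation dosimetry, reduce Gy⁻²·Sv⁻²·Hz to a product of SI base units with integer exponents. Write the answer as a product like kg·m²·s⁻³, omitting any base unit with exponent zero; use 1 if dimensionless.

m⁻⁸·s⁷

Gy = J/kg (absorbed dose = energy per mass),
    = m²·s⁻².
So Gy⁻² = m⁻⁴·s⁴.
Sv = J/kg (equivalent dose = energy per mass),
    = m²·s⁻².
So Sv⁻² = m⁻⁴·s⁴.
Hz = 1/s = s⁻¹ (frequency is cycles per second).
Combining: Gy⁻²·Sv⁻²·Hz = (m⁻⁴·s⁴) · (m⁻⁴·s⁴) · s⁻¹ = m⁻⁸·s⁷.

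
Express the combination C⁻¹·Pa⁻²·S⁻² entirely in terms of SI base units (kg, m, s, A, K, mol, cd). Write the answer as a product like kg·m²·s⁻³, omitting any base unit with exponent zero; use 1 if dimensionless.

C = A·s = s·A (charge = current × time).
So C⁻¹ = s⁻¹·A⁻¹.
Pa = N/m² (pressure = force per area),
    = kg·m⁻¹·s⁻².
So Pa⁻² = kg⁻²·m²·s⁴.
S = 1/Ω (conductance is reciprocal resistance),
    = kg⁻¹·m⁻²·s³·A².
So S⁻² = kg²·m⁴·s⁻⁶·A⁻⁴.
Combining: C⁻¹·Pa⁻²·S⁻² = (s⁻¹·A⁻¹) · (kg⁻²·m²·s⁴) · (kg²·m⁴·s⁻⁶·A⁻⁴) = m⁶·s⁻³·A⁻⁵.

m⁶·s⁻³·A⁻⁵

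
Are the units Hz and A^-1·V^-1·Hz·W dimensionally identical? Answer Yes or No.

Yes

Left side:
  Hz = 1/s = s⁻¹ (frequency is cycles per second).
Right side:
  V = kg·m²·s⁻³·A⁻¹.
  So V⁻¹ = kg⁻¹·m⁻²·s³·A.
  Hz = s⁻¹.
  W = kg·m²·s⁻³.
  Combining: A⁻¹·V⁻¹·Hz·W = A⁻¹ · (kg⁻¹·m⁻²·s³·A) · s⁻¹ · (kg·m²·s⁻³) = s⁻¹.
Both reduce to s⁻¹.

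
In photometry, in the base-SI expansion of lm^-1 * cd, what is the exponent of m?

lm = cd·sr = cd (luminous flux; sr is dimensionless).
So lm⁻¹ = cd⁻¹.
Combining: lm⁻¹·cd = cd⁻¹ · cd = 1.
The exponent of m is 0.

0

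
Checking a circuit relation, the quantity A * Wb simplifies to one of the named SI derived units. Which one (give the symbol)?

Wb = kg·m²·s⁻²·A⁻¹.
Combining: A·Wb = A · (kg·m²·s⁻²·A⁻¹) = kg·m²·s⁻².
kg·m²·s⁻² is the base-SI form of the joule.

J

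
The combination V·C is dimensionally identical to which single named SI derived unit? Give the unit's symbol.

J

V = W/A (potential = power per current),
    = kg·m²·s⁻³·A⁻¹.
C = A·s = s·A (charge = current × time).
Combining: V·C = (kg·m²·s⁻³·A⁻¹) · (s·A) = kg·m²·s⁻².
kg·m²·s⁻² is the base-SI form of the joule.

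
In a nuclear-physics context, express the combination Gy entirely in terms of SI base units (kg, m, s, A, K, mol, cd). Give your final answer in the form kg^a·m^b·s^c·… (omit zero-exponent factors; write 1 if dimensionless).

m²·s⁻²

Gy = J/kg (absorbed dose = energy per mass),
    = m²·s⁻².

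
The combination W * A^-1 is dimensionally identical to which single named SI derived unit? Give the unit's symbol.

W = J/s (power = energy per time),
    = kg·m²·s⁻³.
Combining: W·A⁻¹ = (kg·m²·s⁻³) · A⁻¹ = kg·m²·s⁻³·A⁻¹.
kg·m²·s⁻³·A⁻¹ is the base-SI form of the volt.

V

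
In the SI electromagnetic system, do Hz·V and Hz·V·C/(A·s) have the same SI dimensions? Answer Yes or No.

Left side:
  Hz = 1/s = s⁻¹ (frequency is cycles per second).
  V = W/A (potential = power per current),
      = kg·m²·s⁻³·A⁻¹.
  Combining: Hz·V = s⁻¹ · (kg·m²·s⁻³·A⁻¹) = kg·m²·s⁻⁴·A⁻¹.
Right side:
  Hz = s⁻¹.
  V = kg·m²·s⁻³·A⁻¹.
  C = s·A.
  Combining: Hz·A⁻¹·V·C·s⁻¹ = s⁻¹ · A⁻¹ · (kg·m²·s⁻³·A⁻¹) · (s·A) · s⁻¹ = kg·m²·s⁻⁴·A⁻¹.
Both reduce to kg·m²·s⁻⁴·A⁻¹.

Yes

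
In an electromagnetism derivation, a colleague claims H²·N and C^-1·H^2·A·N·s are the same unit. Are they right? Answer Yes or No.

Yes

Left side:
  H = Wb/A (inductance = flux per current),
      = kg·m²·s⁻²·A⁻².
  So H² = kg²·m⁴·s⁻⁴·A⁻⁴.
  N = kg·m/s² = kg·m·s⁻² (force = mass × acceleration).
  Combining: H²·N = (kg²·m⁴·s⁻⁴·A⁻⁴) · (kg·m·s⁻²) = kg³·m⁵·s⁻⁶·A⁻⁴.
Right side:
  C = s·A.
  So C⁻¹ = s⁻¹·A⁻¹.
  H = kg·m²·s⁻²·A⁻².
  So H² = kg²·m⁴·s⁻⁴·A⁻⁴.
  N = kg·m·s⁻².
  Combining: C⁻¹·H²·A·N·s = (s⁻¹·A⁻¹) · (kg²·m⁴·s⁻⁴·A⁻⁴) · A · (kg·m·s⁻²) · s = kg³·m⁵·s⁻⁶·A⁻⁴.
Both reduce to kg³·m⁵·s⁻⁶·A⁻⁴.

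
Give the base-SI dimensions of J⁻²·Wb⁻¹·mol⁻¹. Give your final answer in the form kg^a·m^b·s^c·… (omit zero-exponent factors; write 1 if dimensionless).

J = kg·m²·s⁻².
So J⁻² = kg⁻²·m⁻⁴·s⁴.
Wb = kg·m²·s⁻²·A⁻¹.
So Wb⁻¹ = kg⁻¹·m⁻²·s²·A.
Combining: J⁻²·Wb⁻¹·mol⁻¹ = (kg⁻²·m⁻⁴·s⁴) · (kg⁻¹·m⁻²·s²·A) · mol⁻¹ = kg⁻³·m⁻⁶·s⁶·A·mol⁻¹.

kg⁻³·m⁻⁶·s⁶·A·mol⁻¹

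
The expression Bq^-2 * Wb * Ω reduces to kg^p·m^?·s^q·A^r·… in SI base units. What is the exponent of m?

Bq = 1/s = s⁻¹ (activity is decays per second).
So Bq⁻² = s².
Wb = V·s (flux: a volt is a weber per second),
    = kg·m²·s⁻²·A⁻¹.
Ω = V/A (resistance = voltage per current),
    = kg·m²·s⁻³·A⁻².
Combining: Bq⁻²·Wb·Ω = s² · (kg·m²·s⁻²·A⁻¹) · (kg·m²·s⁻³·A⁻²) = kg²·m⁴·s⁻³·A⁻³.
The exponent of m is 4.

4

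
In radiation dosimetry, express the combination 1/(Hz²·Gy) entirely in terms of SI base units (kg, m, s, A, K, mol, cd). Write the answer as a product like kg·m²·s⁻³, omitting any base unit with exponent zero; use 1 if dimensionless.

Hz = 1/s = s⁻¹ (frequency is cycles per second).
So Hz⁻² = s².
Gy = J/kg (absorbed dose = energy per mass),
    = m²·s⁻².
So Gy⁻¹ = m⁻²·s².
Combining: Hz⁻²·Gy⁻¹ = s² · (m⁻²·s²) = m⁻²·s⁴.

m⁻²·s⁴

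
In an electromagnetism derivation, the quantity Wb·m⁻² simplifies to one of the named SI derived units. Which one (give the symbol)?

T

Wb = V·s (flux: a volt is a weber per second),
    = kg·m²·s⁻²·A⁻¹.
Combining: Wb·m⁻² = (kg·m²·s⁻²·A⁻¹) · m⁻² = kg·s⁻²·A⁻¹.
kg·s⁻²·A⁻¹ is the base-SI form of the tesla.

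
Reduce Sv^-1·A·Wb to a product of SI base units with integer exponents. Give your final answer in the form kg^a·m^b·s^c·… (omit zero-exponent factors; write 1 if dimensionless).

kg

Sv = J/kg (equivalent dose = energy per mass),
    = m²·s⁻².
So Sv⁻¹ = m⁻²·s².
Wb = V·s (flux: a volt is a weber per second),
    = kg·m²·s⁻²·A⁻¹.
Combining: Sv⁻¹·A·Wb = (m⁻²·s²) · A · (kg·m²·s⁻²·A⁻¹) = kg.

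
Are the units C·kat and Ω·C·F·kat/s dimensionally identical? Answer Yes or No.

Yes

Left side:
  C = A·s = s·A (charge = current × time).
  kat = mol/s = s⁻¹·mol (catalytic activity).
  Combining: C·kat = (s·A) · (s⁻¹·mol) = A·mol.
Right side:
  Ω = V/A (resistance = voltage per current),
      = kg·m²·s⁻³·A⁻².
  C = A·s = s·A (charge = current × time).
  F = C/V (capacitance = charge per voltage),
      = A·s/(kg·m²·s⁻³·A⁻¹) (substituting C and V),
      = kg⁻¹·m⁻²·s⁴·A².
  kat = mol/s = s⁻¹·mol (catalytic activity).
  Combining: Ω·C·F·kat·s⁻¹ = (kg·m²·s⁻³·A⁻²) · (s·A) · (kg⁻¹·m⁻²·s⁴·A²) · (s⁻¹·mol) · s⁻¹ = A·mol.
Both reduce to A·mol.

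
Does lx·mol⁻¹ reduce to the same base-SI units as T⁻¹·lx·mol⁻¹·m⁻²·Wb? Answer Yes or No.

Left side:
  lx = lm/m² (illuminance = luminous flux per area),
      = m⁻²·cd.
  Combining: lx·mol⁻¹ = (m⁻²·cd) · mol⁻¹ = m⁻²·mol⁻¹·cd.
Right side:
  T = Wb/m² (flux density = flux per area),
      = kg·s⁻²·A⁻¹.
  So T⁻¹ = kg⁻¹·s²·A.
  lx = lm/m² (illuminance = luminous flux per area),
      = m⁻²·cd.
  Wb = V·s (flux: a volt is a weber per second),
      = kg·m²·s⁻²·A⁻¹.
  Combining: T⁻¹·lx·mol⁻¹·m⁻²·Wb = (kg⁻¹·s²·A) · (m⁻²·cd) · mol⁻¹ · m⁻² · (kg·m²·s⁻²·A⁻¹) = m⁻²·mol⁻¹·cd.
Both reduce to m⁻²·mol⁻¹·cd.

Yes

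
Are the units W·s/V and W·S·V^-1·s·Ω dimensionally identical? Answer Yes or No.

Yes

Left side:
  V = kg·m²·s⁻³·A⁻¹.
  So V⁻¹ = kg⁻¹·m⁻²·s³·A.
  W = kg·m²·s⁻³.
  Combining: V⁻¹·W·s = (kg⁻¹·m⁻²·s³·A) · (kg·m²·s⁻³) · s = s·A.
Right side:
  W = J/s (power = energy per time),
      = kg·m²·s⁻³.
  S = 1/Ω (conductance is reciprocal resistance),
      = kg⁻¹·m⁻²·s³·A².
  V = W/A (potential = power per current),
      = kg·m²·s⁻³·A⁻¹.
  So V⁻¹ = kg⁻¹·m⁻²·s³·A.
  Ω = V/A (resistance = voltage per current),
      = kg·m²·s⁻³·A⁻².
  Combining: W·S·V⁻¹·s·Ω = (kg·m²·s⁻³) · (kg⁻¹·m⁻²·s³·A²) · (kg⁻¹·m⁻²·s³·A) · s · (kg·m²·s⁻³·A⁻²) = s·A.
Both reduce to s·A.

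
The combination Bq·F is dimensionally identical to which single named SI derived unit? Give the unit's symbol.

Bq = s⁻¹.
F = kg⁻¹·m⁻²·s⁴·A².
Combining: Bq·F = s⁻¹ · (kg⁻¹·m⁻²·s⁴·A²) = kg⁻¹·m⁻²·s³·A².
kg⁻¹·m⁻²·s³·A² is the base-SI form of the siemens.

S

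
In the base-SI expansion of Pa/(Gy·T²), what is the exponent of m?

Gy = m²·s⁻².
So Gy⁻¹ = m⁻²·s².
Pa = kg·m⁻¹·s⁻².
T = kg·s⁻²·A⁻¹.
So T⁻² = kg⁻²·s⁴·A².
Combining: Gy⁻¹·Pa·T⁻² = (m⁻²·s²) · (kg·m⁻¹·s⁻²) · (kg⁻²·s⁴·A²) = kg⁻¹·m⁻³·s⁴·A².
The exponent of m is -3.

-3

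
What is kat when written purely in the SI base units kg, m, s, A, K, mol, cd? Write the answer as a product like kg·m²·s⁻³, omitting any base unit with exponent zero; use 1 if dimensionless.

kat = s⁻¹·mol.

s⁻¹·mol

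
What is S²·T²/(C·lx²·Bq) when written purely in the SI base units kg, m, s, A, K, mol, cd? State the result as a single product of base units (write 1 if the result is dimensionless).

S = 1/Ω (conductance is reciprocal resistance),
    = kg⁻¹·m⁻²·s³·A².
So S² = kg⁻²·m⁻⁴·s⁶·A⁴.
C = A·s = s·A (charge = current × time).
So C⁻¹ = s⁻¹·A⁻¹.
lx = lm/m² (illuminance = luminous flux per area),
    = m⁻²·cd.
So lx⁻² = m⁴·cd⁻².
Bq = 1/s = s⁻¹ (activity is decays per second).
So Bq⁻¹ = s.
T = Wb/m² (flux density = flux per area),
    = kg·s⁻²·A⁻¹.
So T² = kg²·s⁻⁴·A⁻².
Combining: S²·C⁻¹·lx⁻²·Bq⁻¹·T² = (kg⁻²·m⁻⁴·s⁶·A⁴) · (s⁻¹·A⁻¹) · (m⁴·cd⁻²) · s · (kg²·s⁻⁴·A⁻²) = s²·A·cd⁻².

s²·A·cd⁻²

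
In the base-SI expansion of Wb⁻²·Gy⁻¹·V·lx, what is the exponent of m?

Wb = V·s (flux: a volt is a weber per second),
    = kg·m²·s⁻²·A⁻¹.
So Wb⁻² = kg⁻²·m⁻⁴·s⁴·A².
Gy = J/kg (absorbed dose = energy per mass),
    = m²·s⁻².
So Gy⁻¹ = m⁻²·s².
V = W/A (potential = power per current),
    = kg·m²·s⁻³·A⁻¹.
lx = lm/m² (illuminance = luminous flux per area),
    = m⁻²·cd.
Combining: Wb⁻²·Gy⁻¹·V·lx = (kg⁻²·m⁻⁴·s⁴·A²) · (m⁻²·s²) · (kg·m²·s⁻³·A⁻¹) · (m⁻²·cd) = kg⁻¹·m⁻⁶·s³·A·cd.
The exponent of m is -6.

-6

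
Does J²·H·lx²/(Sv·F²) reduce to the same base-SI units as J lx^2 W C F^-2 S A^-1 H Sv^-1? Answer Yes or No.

No

Left side:
  J = N·m (work = force × distance),
      = kg·m²·s⁻².
  So J² = kg²·m⁴·s⁻⁴.
  H = Wb/A (inductance = flux per current),
      = kg·m²·s⁻²·A⁻².
  Sv = J/kg (equivalent dose = energy per mass),
      = m²·s⁻².
  So Sv⁻¹ = m⁻²·s².
  F = C/V (capacitance = charge per voltage),
      = A·s/(kg·m²·s⁻³·A⁻¹) (substituting C and V),
      = kg⁻¹·m⁻²·s⁴·A².
  So F⁻² = kg²·m⁴·s⁻⁸·A⁻⁴.
  lx = lm/m² (illuminance = luminous flux per area),
      = m⁻²·cd.
  So lx² = m⁻⁴·cd².
  Combining: J²·H·Sv⁻¹·F⁻²·lx² = (kg²·m⁴·s⁻⁴) · (kg·m²·s⁻²·A⁻²) · (m⁻²·s²) · (kg²·m⁴·s⁻⁸·A⁻⁴) · (m⁻⁴·cd²) = kg⁵·m⁴·s⁻¹²·A⁻⁶·cd².
Right side:
  J = N·m (work = force × distance),
      = kg·m²·s⁻².
  lx = lm/m² (illuminance = luminous flux per area),
      = m⁻²·cd.
  So lx² = m⁻⁴·cd².
  W = J/s (power = energy per time),
      = kg·m²·s⁻³.
  C = A·s = s·A (charge = current × time).
  F = C/V (capacitance = charge per voltage),
      = A·s/(kg·m²·s⁻³·A⁻¹) (substituting C and V),
      = kg⁻¹·m⁻²·s⁴·A².
  So F⁻² = kg²·m⁴·s⁻⁸·A⁻⁴.
  S = 1/Ω (conductance is reciprocal resistance),
      = kg⁻¹·m⁻²·s³·A².
  H = Wb/A (inductance = flux per current),
      = kg·m²·s⁻²·A⁻².
  Sv = J/kg (equivalent dose = energy per mass),
      = m²·s⁻².
  So Sv⁻¹ = m⁻²·s².
  Combining: J·lx²·W·C·F⁻²·S·A⁻¹·H·Sv⁻¹ = (kg·m²·s⁻²) · (m⁻⁴·cd²) · (kg·m²·s⁻³) · (s·A) · (kg²·m⁴·s⁻⁸·A⁻⁴) · (kg⁻¹·m⁻²·s³·A²) · A⁻¹ · (kg·m²·s⁻²·A⁻²) · (m⁻²·s²) = kg⁴·m²·s⁻⁹·A⁻⁴·cd².
Left is kg⁵·m⁴·s⁻¹²·A⁻⁶·cd²; right is kg⁴·m²·s⁻⁹·A⁻⁴·cd² — different.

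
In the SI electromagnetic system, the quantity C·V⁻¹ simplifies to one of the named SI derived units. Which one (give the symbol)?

F

C = A·s = s·A (charge = current × time).
V = W/A (potential = power per current),
    = kg·m²·s⁻³·A⁻¹.
So V⁻¹ = kg⁻¹·m⁻²·s³·A.
Combining: C·V⁻¹ = (s·A) · (kg⁻¹·m⁻²·s³·A) = kg⁻¹·m⁻²·s⁴·A².
kg⁻¹·m⁻²·s⁴·A² is the base-SI form of the farad.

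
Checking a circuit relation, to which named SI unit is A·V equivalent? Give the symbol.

W

V = W/A (potential = power per current),
    = kg·m²·s⁻³·A⁻¹.
Combining: A·V = A · (kg·m²·s⁻³·A⁻¹) = kg·m²·s⁻³.
kg·m²·s⁻³ is the base-SI form of the watt.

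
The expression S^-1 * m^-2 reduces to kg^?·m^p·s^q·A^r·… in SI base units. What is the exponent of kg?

1

S = 1/Ω (conductance is reciprocal resistance),
    = kg⁻¹·m⁻²·s³·A².
So S⁻¹ = kg·m²·s⁻³·A⁻².
Combining: S⁻¹·m⁻² = (kg·m²·s⁻³·A⁻²) · m⁻² = kg·s⁻³·A⁻².
The exponent of kg is 1.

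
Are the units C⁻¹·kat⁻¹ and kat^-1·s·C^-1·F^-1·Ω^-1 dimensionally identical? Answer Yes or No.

Left side:
  C = s·A.
  So C⁻¹ = s⁻¹·A⁻¹.
  kat = s⁻¹·mol.
  So kat⁻¹ = s·mol⁻¹.
  Combining: C⁻¹·kat⁻¹ = (s⁻¹·A⁻¹) · (s·mol⁻¹) = A⁻¹·mol⁻¹.
Right side:
  kat = s⁻¹·mol.
  So kat⁻¹ = s·mol⁻¹.
  C = s·A.
  So C⁻¹ = s⁻¹·A⁻¹.
  F = kg⁻¹·m⁻²·s⁴·A².
  So F⁻¹ = kg·m²·s⁻⁴·A⁻².
  Ω = kg·m²·s⁻³·A⁻².
  So Ω⁻¹ = kg⁻¹·m⁻²·s³·A².
  Combining: kat⁻¹·s·C⁻¹·F⁻¹·Ω⁻¹ = (s·mol⁻¹) · s · (s⁻¹·A⁻¹) · (kg·m²·s⁻⁴·A⁻²) · (kg⁻¹·m⁻²·s³·A²) = A⁻¹·mol⁻¹.
Both reduce to A⁻¹·mol⁻¹.

Yes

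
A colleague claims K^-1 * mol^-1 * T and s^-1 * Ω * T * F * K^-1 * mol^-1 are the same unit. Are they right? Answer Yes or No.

Yes

Left side:
  T = kg·s⁻²·A⁻¹.
  Combining: K⁻¹·mol⁻¹·T = K⁻¹ · mol⁻¹ · (kg·s⁻²·A⁻¹) = kg·s⁻²·A⁻¹·K⁻¹·mol⁻¹.
Right side:
  Ω = V/A (resistance = voltage per current),
      = kg·m²·s⁻³·A⁻².
  T = Wb/m² (flux density = flux per area),
      = kg·s⁻²·A⁻¹.
  F = C/V (capacitance = charge per voltage),
      = A·s/(kg·m²·s⁻³·A⁻¹) (substituting C and V),
      = kg⁻¹·m⁻²·s⁴·A².
  Combining: s⁻¹·Ω·T·F·K⁻¹·mol⁻¹ = s⁻¹ · (kg·m²·s⁻³·A⁻²) · (kg·s⁻²·A⁻¹) · (kg⁻¹·m⁻²·s⁴·A²) · K⁻¹ · mol⁻¹ = kg·s⁻²·A⁻¹·K⁻¹·mol⁻¹.
Both reduce to kg·s⁻²·A⁻¹·K⁻¹·mol⁻¹.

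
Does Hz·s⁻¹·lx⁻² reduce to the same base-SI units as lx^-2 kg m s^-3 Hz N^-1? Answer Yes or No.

Left side:
  Hz = s⁻¹.
  lx = m⁻²·cd.
  So lx⁻² = m⁴·cd⁻².
  Combining: Hz·s⁻¹·lx⁻² = s⁻¹ · s⁻¹ · (m⁴·cd⁻²) = m⁴·s⁻²·cd⁻².
Right side:
  lx = lm/m² (illuminance = luminous flux per area),
      = m⁻²·cd.
  So lx⁻² = m⁴·cd⁻².
  Hz = 1/s = s⁻¹ (frequency is cycles per second).
  N = kg·m/s² = kg·m·s⁻² (force = mass × acceleration).
  So N⁻¹ = kg⁻¹·m⁻¹·s².
  Combining: lx⁻²·kg·m·s⁻³·Hz·N⁻¹ = (m⁴·cd⁻²) · kg · m · s⁻³ · s⁻¹ · (kg⁻¹·m⁻¹·s²) = m⁴·s⁻²·cd⁻².
Both reduce to m⁴·s⁻²·cd⁻².

Yes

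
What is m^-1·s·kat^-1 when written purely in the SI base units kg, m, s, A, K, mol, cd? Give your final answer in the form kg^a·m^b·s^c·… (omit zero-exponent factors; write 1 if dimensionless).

m⁻¹·s²·mol⁻¹

kat = s⁻¹·mol.
So kat⁻¹ = s·mol⁻¹.
Combining: m⁻¹·s·kat⁻¹ = m⁻¹ · s · (s·mol⁻¹) = m⁻¹·s²·mol⁻¹.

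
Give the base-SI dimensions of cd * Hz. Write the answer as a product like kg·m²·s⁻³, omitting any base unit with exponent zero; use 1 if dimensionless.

Hz = 1/s = s⁻¹ (frequency is cycles per second).
Combining: cd·Hz = cd · s⁻¹ = s⁻¹·cd.

s⁻¹·cd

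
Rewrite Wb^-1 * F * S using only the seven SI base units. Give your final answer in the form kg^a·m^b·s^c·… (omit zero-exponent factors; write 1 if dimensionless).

Wb = kg·m²·s⁻²·A⁻¹.
So Wb⁻¹ = kg⁻¹·m⁻²·s²·A.
F = kg⁻¹·m⁻²·s⁴·A².
S = kg⁻¹·m⁻²·s³·A².
Combining: Wb⁻¹·F·S = (kg⁻¹·m⁻²·s²·A) · (kg⁻¹·m⁻²·s⁴·A²) · (kg⁻¹·m⁻²·s³·A²) = kg⁻³·m⁻⁶·s⁹·A⁵.

kg⁻³·m⁻⁶·s⁹·A⁵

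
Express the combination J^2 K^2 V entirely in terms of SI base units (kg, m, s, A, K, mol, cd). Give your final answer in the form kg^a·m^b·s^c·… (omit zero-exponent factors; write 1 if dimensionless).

kg³·m⁶·s⁻⁷·A⁻¹·K²

J = kg·m²·s⁻².
So J² = kg²·m⁴·s⁻⁴.
V = kg·m²·s⁻³·A⁻¹.
Combining: J²·K²·V = (kg²·m⁴·s⁻⁴) · K² · (kg·m²·s⁻³·A⁻¹) = kg³·m⁶·s⁻⁷·A⁻¹·K².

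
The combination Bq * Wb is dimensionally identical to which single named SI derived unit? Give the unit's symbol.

V

Bq = s⁻¹.
Wb = kg·m²·s⁻²·A⁻¹.
Combining: Bq·Wb = s⁻¹ · (kg·m²·s⁻²·A⁻¹) = kg·m²·s⁻³·A⁻¹.
kg·m²·s⁻³·A⁻¹ is the base-SI form of the volt.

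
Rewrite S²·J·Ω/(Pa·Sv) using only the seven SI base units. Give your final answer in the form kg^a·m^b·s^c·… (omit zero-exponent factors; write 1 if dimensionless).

kg⁻¹·m⁻¹·s⁵·A²

S = 1/Ω (conductance is reciprocal resistance),
    = kg⁻¹·m⁻²·s³·A².
So S² = kg⁻²·m⁻⁴·s⁶·A⁴.
J = N·m (work = force × distance),
    = kg·m²·s⁻².
Pa = N/m² (pressure = force per area),
    = kg·m⁻¹·s⁻².
So Pa⁻¹ = kg⁻¹·m·s².
Ω = V/A (resistance = voltage per current),
    = kg·m²·s⁻³·A⁻².
Sv = J/kg (equivalent dose = energy per mass),
    = m²·s⁻².
So Sv⁻¹ = m⁻²·s².
Combining: S²·J·Pa⁻¹·Ω·Sv⁻¹ = (kg⁻²·m⁻⁴·s⁶·A⁴) · (kg·m²·s⁻²) · (kg⁻¹·m·s²) · (kg·m²·s⁻³·A⁻²) · (m⁻²·s²) = kg⁻¹·m⁻¹·s⁵·A².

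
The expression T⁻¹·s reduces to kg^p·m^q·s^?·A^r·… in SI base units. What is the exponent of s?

T = kg·s⁻²·A⁻¹.
So T⁻¹ = kg⁻¹·s²·A.
Combining: T⁻¹·s = (kg⁻¹·s²·A) · s = kg⁻¹·s³·A.
The exponent of s is 3.

3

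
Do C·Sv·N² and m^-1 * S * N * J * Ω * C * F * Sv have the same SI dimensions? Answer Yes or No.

Left side:
  C = A·s = s·A (charge = current × time).
  Sv = J/kg (equivalent dose = energy per mass),
      = m²·s⁻².
  N = kg·m/s² = kg·m·s⁻² (force = mass × acceleration).
  So N² = kg²·m²·s⁻⁴.
  Combining: C·Sv·N² = (s·A) · (m²·s⁻²) · (kg²·m²·s⁻⁴) = kg²·m⁴·s⁻⁵·A.
Right side:
  S = kg⁻¹·m⁻²·s³·A².
  N = kg·m·s⁻².
  J = kg·m²·s⁻².
  Ω = kg·m²·s⁻³·A⁻².
  C = s·A.
  F = kg⁻¹·m⁻²·s⁴·A².
  Sv = m²·s⁻².
  Combining: m⁻¹·S·N·J·Ω·C·F·Sv = m⁻¹ · (kg⁻¹·m⁻²·s³·A²) · (kg·m·s⁻²) · (kg·m²·s⁻²) · (kg·m²·s⁻³·A⁻²) · (s·A) · (kg⁻¹·m⁻²·s⁴·A²) · (m²·s⁻²) = kg·m²·s⁻¹·A³.
Left is kg²·m⁴·s⁻⁵·A; right is kg·m²·s⁻¹·A³ — different.

No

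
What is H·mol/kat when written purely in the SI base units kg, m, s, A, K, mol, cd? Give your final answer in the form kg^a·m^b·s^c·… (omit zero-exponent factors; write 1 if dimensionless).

kat = s⁻¹·mol.
So kat⁻¹ = s·mol⁻¹.
H = kg·m²·s⁻²·A⁻².
Combining: kat⁻¹·H·mol = (s·mol⁻¹) · (kg·m²·s⁻²·A⁻²) · mol = kg·m²·s⁻¹·A⁻².

kg·m²·s⁻¹·A⁻²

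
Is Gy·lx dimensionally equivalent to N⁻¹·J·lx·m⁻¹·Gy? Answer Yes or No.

Yes

Left side:
  Gy = J/kg (absorbed dose = energy per mass),
      = m²·s⁻².
  lx = lm/m² (illuminance = luminous flux per area),
      = m⁻²·cd.
  Combining: Gy·lx = (m²·s⁻²) · (m⁻²·cd) = s⁻²·cd.
Right side:
  N = kg·m/s² = kg·m·s⁻² (force = mass × acceleration).
  So N⁻¹ = kg⁻¹·m⁻¹·s².
  J = N·m (work = force × distance),
      = kg·m²·s⁻².
  lx = lm/m² (illuminance = luminous flux per area),
      = m⁻²·cd.
  Gy = J/kg (absorbed dose = energy per mass),
      = m²·s⁻².
  Combining: N⁻¹·J·lx·m⁻¹·Gy = (kg⁻¹·m⁻¹·s²) · (kg·m²·s⁻²) · (m⁻²·cd) · m⁻¹ · (m²·s⁻²) = s⁻²·cd.
Both reduce to s⁻²·cd.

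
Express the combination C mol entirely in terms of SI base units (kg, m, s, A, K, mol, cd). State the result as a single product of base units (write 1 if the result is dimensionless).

s·A·mol

C = A·s = s·A (charge = current × time).
Combining: C·mol = (s·A) · mol = s·A·mol.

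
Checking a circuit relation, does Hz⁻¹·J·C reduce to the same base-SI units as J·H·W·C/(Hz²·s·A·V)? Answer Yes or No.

Left side:
  Hz = 1/s = s⁻¹ (frequency is cycles per second).
  So Hz⁻¹ = s.
  J = N·m (work = force × distance),
      = kg·m²·s⁻².
  C = A·s = s·A (charge = current × time).
  Combining: Hz⁻¹·J·C = s · (kg·m²·s⁻²) · (s·A) = kg·m²·A.
Right side:
  J = N·m (work = force × distance),
      = kg·m²·s⁻².
  H = Wb/A (inductance = flux per current),
      = kg·m²·s⁻²·A⁻².
  Hz = 1/s = s⁻¹ (frequency is cycles per second).
  So Hz⁻² = s².
  W = J/s (power = energy per time),
      = kg·m²·s⁻³.
  C = A·s = s·A (charge = current × time).
  V = W/A (potential = power per current),
      = kg·m²·s⁻³·A⁻¹.
  So V⁻¹ = kg⁻¹·m⁻²·s³·A.
  Combining: J·H·Hz⁻²·W·s⁻¹·C·A⁻¹·V⁻¹ = (kg·m²·s⁻²) · (kg·m²·s⁻²·A⁻²) · s² · (kg·m²·s⁻³) · s⁻¹ · (s·A) · A⁻¹ · (kg⁻¹·m⁻²·s³·A) = kg²·m⁴·s⁻²·A⁻¹.
Left is kg·m²·A; right is kg²·m⁴·s⁻²·A⁻¹ — different.

No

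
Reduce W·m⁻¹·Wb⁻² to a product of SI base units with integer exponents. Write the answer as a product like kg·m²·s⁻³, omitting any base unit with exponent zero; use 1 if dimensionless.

W = J/s (power = energy per time),
    = kg·m²·s⁻³.
Wb = V·s (flux: a volt is a weber per second),
    = kg·m²·s⁻²·A⁻¹.
So Wb⁻² = kg⁻²·m⁻⁴·s⁴·A².
Combining: W·m⁻¹·Wb⁻² = (kg·m²·s⁻³) · m⁻¹ · (kg⁻²·m⁻⁴·s⁴·A²) = kg⁻¹·m⁻³·s·A².

kg⁻¹·m⁻³·s·A²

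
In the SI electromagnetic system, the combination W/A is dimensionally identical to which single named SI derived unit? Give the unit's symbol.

W = kg·m²·s⁻³.
Combining: A⁻¹·W = A⁻¹ · (kg·m²·s⁻³) = kg·m²·s⁻³·A⁻¹.
kg·m²·s⁻³·A⁻¹ is the base-SI form of the volt.

V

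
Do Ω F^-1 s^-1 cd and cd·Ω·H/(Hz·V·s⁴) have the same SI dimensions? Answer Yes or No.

No

Left side:
  Ω = V/A (resistance = voltage per current),
      = kg·m²·s⁻³·A⁻².
  F = C/V (capacitance = charge per voltage),
      = A·s/(kg·m²·s⁻³·A⁻¹) (substituting C and V),
      = kg⁻¹·m⁻²·s⁴·A².
  So F⁻¹ = kg·m²·s⁻⁴·A⁻².
  Combining: Ω·F⁻¹·s⁻¹·cd = (kg·m²·s⁻³·A⁻²) · (kg·m²·s⁻⁴·A⁻²) · s⁻¹ · cd = kg²·m⁴·s⁻⁸·A⁻⁴·cd.
Right side:
  Hz = s⁻¹.
  So Hz⁻¹ = s.
  Ω = kg·m²·s⁻³·A⁻².
  H = kg·m²·s⁻²·A⁻².
  V = kg·m²·s⁻³·A⁻¹.
  So V⁻¹ = kg⁻¹·m⁻²·s³·A.
  Combining: Hz⁻¹·cd·Ω·H·V⁻¹·s⁻⁴ = s · cd · (kg·m²·s⁻³·A⁻²) · (kg·m²·s⁻²·A⁻²) · (kg⁻¹·m⁻²·s³·A) · s⁻⁴ = kg·m²·s⁻⁵·A⁻³·cd.
Left is kg²·m⁴·s⁻⁸·A⁻⁴·cd; right is kg·m²·s⁻⁵·A⁻³·cd — different.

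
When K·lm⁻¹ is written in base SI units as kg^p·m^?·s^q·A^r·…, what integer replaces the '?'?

0

lm = cd.
So lm⁻¹ = cd⁻¹.
Combining: K·lm⁻¹ = K · cd⁻¹ = K·cd⁻¹.
The exponent of m is 0.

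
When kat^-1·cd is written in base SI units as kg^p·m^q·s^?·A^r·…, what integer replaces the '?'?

1

kat = s⁻¹·mol.
So kat⁻¹ = s·mol⁻¹.
Combining: kat⁻¹·cd = (s·mol⁻¹) · cd = s·mol⁻¹·cd.
The exponent of s is 1.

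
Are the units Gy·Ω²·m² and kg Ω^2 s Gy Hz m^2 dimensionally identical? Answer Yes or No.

No

Left side:
  Gy = m²·s⁻².
  Ω = kg·m²·s⁻³·A⁻².
  So Ω² = kg²·m⁴·s⁻⁶·A⁻⁴.
  Combining: Gy·Ω²·m² = (m²·s⁻²) · (kg²·m⁴·s⁻⁶·A⁻⁴) · m² = kg²·m⁸·s⁻⁸·A⁻⁴.
Right side:
  Ω = V/A (resistance = voltage per current),
      = kg·m²·s⁻³·A⁻².
  So Ω² = kg²·m⁴·s⁻⁶·A⁻⁴.
  Gy = J/kg (absorbed dose = energy per mass),
      = m²·s⁻².
  Hz = 1/s = s⁻¹ (frequency is cycles per second).
  Combining: kg·Ω²·s·Gy·Hz·m² = kg · (kg²·m⁴·s⁻⁶·A⁻⁴) · s · (m²·s⁻²) · s⁻¹ · m² = kg³·m⁸·s⁻⁸·A⁻⁴.
Left is kg²·m⁸·s⁻⁸·A⁻⁴; right is kg³·m⁸·s⁻⁸·A⁻⁴ — different.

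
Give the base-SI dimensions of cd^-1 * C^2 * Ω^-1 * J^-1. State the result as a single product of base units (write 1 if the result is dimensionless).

C = A·s = s·A (charge = current × time).
So C² = s²·A².
Ω = V/A (resistance = voltage per current),
    = kg·m²·s⁻³·A⁻².
So Ω⁻¹ = kg⁻¹·m⁻²·s³·A².
J = N·m (work = force × distance),
    = kg·m²·s⁻².
So J⁻¹ = kg⁻¹·m⁻²·s².
Combining: cd⁻¹·C²·Ω⁻¹·J⁻¹ = cd⁻¹ · (s²·A²) · (kg⁻¹·m⁻²·s³·A²) · (kg⁻¹·m⁻²·s²) = kg⁻²·m⁻⁴·s⁷·A⁴·cd⁻¹.

kg⁻²·m⁻⁴·s⁷·A⁴·cd⁻¹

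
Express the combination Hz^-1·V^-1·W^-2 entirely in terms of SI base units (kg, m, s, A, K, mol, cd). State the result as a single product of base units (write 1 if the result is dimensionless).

Hz = 1/s = s⁻¹ (frequency is cycles per second).
So Hz⁻¹ = s.
V = W/A (potential = power per current),
    = kg·m²·s⁻³·A⁻¹.
So V⁻¹ = kg⁻¹·m⁻²·s³·A.
W = J/s (power = energy per time),
    = kg·m²·s⁻³.
So W⁻² = kg⁻²·m⁻⁴·s⁶.
Combining: Hz⁻¹·V⁻¹·W⁻² = s · (kg⁻¹·m⁻²·s³·A) · (kg⁻²·m⁻⁴·s⁶) = kg⁻³·m⁻⁶·s¹⁰·A.

kg⁻³·m⁻⁶·s¹⁰·A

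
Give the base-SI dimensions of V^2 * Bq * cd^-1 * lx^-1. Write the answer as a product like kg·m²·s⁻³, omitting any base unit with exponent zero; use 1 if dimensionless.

V = W/A (potential = power per current),
    = kg·m²·s⁻³·A⁻¹.
So V² = kg²·m⁴·s⁻⁶·A⁻².
Bq = 1/s = s⁻¹ (activity is decays per second).
lx = lm/m² (illuminance = luminous flux per area),
    = m⁻²·cd.
So lx⁻¹ = m²·cd⁻¹.
Combining: V²·Bq·cd⁻¹·lx⁻¹ = (kg²·m⁴·s⁻⁶·A⁻²) · s⁻¹ · cd⁻¹ · (m²·cd⁻¹) = kg²·m⁶·s⁻⁷·A⁻²·cd⁻².

kg²·m⁶·s⁻⁷·A⁻²·cd⁻²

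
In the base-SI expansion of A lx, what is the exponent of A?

1

lx = m⁻²·cd.
Combining: A·lx = A · (m⁻²·cd) = m⁻²·A·cd.
The exponent of A is 1.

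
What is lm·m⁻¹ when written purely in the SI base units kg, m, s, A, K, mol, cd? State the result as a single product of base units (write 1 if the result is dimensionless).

lm = cd·sr = cd (luminous flux; sr is dimensionless).
Combining: lm·m⁻¹ = cd · m⁻¹ = m⁻¹·cd.

m⁻¹·cd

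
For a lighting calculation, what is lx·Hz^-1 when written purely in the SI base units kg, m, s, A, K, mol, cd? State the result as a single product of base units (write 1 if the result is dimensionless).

lx = m⁻²·cd.
Hz = s⁻¹.
So Hz⁻¹ = s.
Combining: lx·Hz⁻¹ = (m⁻²·cd) · s = m⁻²·s·cd.

m⁻²·s·cd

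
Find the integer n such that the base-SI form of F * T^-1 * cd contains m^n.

-2

F = C/V (capacitance = charge per voltage),
    = A·s/(kg·m²·s⁻³·A⁻¹) (substituting C and V),
    = kg⁻¹·m⁻²·s⁴·A².
T = Wb/m² (flux density = flux per area),
    = kg·s⁻²·A⁻¹.
So T⁻¹ = kg⁻¹·s²·A.
Combining: F·T⁻¹·cd = (kg⁻¹·m⁻²·s⁴·A²) · (kg⁻¹·s²·A) · cd = kg⁻²·m⁻²·s⁶·A³·cd.
The exponent of m is -2.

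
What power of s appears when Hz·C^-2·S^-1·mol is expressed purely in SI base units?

Hz = 1/s = s⁻¹ (frequency is cycles per second).
C = A·s = s·A (charge = current × time).
So C⁻² = s⁻²·A⁻².
S = 1/Ω (conductance is reciprocal resistance),
    = kg⁻¹·m⁻²·s³·A².
So S⁻¹ = kg·m²·s⁻³·A⁻².
Combining: Hz·C⁻²·S⁻¹·mol = s⁻¹ · (s⁻²·A⁻²) · (kg·m²·s⁻³·A⁻²) · mol = kg·m²·s⁻⁶·A⁻⁴·mol.
The exponent of s is -6.

-6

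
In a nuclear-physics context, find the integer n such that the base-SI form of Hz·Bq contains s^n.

-2

Hz = 1/s = s⁻¹ (frequency is cycles per second).
Bq = 1/s = s⁻¹ (activity is decays per second).
Combining: Hz·Bq = s⁻¹ · s⁻¹ = s⁻².
The exponent of s is -2.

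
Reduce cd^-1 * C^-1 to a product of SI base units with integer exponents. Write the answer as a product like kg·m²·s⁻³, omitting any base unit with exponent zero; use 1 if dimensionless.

s⁻¹·A⁻¹·cd⁻¹

C = A·s = s·A (charge = current × time).
So C⁻¹ = s⁻¹·A⁻¹.
Combining: cd⁻¹·C⁻¹ = cd⁻¹ · (s⁻¹·A⁻¹) = s⁻¹·A⁻¹·cd⁻¹.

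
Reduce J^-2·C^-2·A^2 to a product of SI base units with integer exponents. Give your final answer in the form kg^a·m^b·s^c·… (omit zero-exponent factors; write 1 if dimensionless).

J = kg·m²·s⁻².
So J⁻² = kg⁻²·m⁻⁴·s⁴.
C = s·A.
So C⁻² = s⁻²·A⁻².
Combining: J⁻²·C⁻²·A² = (kg⁻²·m⁻⁴·s⁴) · (s⁻²·A⁻²) · A² = kg⁻²·m⁻⁴·s².

kg⁻²·m⁻⁴·s²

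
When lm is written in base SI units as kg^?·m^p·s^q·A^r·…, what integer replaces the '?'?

0

lm = cd·sr = cd (luminous flux; sr is dimensionless).
The exponent of kg is 0.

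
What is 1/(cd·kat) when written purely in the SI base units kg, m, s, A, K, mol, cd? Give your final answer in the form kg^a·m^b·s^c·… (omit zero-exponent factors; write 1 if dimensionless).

s·mol⁻¹·cd⁻¹

kat = mol/s = s⁻¹·mol (catalytic activity).
So kat⁻¹ = s·mol⁻¹.
Combining: cd⁻¹·kat⁻¹ = cd⁻¹ · (s·mol⁻¹) = s·mol⁻¹·cd⁻¹.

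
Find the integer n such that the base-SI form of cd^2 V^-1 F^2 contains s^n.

V = kg·m²·s⁻³·A⁻¹.
So V⁻¹ = kg⁻¹·m⁻²·s³·A.
F = kg⁻¹·m⁻²·s⁴·A².
So F² = kg⁻²·m⁻⁴·s⁸·A⁴.
Combining: cd²·V⁻¹·F² = cd² · (kg⁻¹·m⁻²·s³·A) · (kg⁻²·m⁻⁴·s⁸·A⁴) = kg⁻³·m⁻⁶·s¹¹·A⁵·cd².
The exponent of s is 11.

11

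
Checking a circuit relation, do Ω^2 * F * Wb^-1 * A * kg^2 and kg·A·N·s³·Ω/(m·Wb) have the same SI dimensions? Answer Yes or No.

Yes

Left side:
  Ω = V/A (resistance = voltage per current),
      = kg·m²·s⁻³·A⁻².
  So Ω² = kg²·m⁴·s⁻⁶·A⁻⁴.
  F = C/V (capacitance = charge per voltage),
      = A·s/(kg·m²·s⁻³·A⁻¹) (substituting C and V),
      = kg⁻¹·m⁻²·s⁴·A².
  Wb = V·s (flux: a volt is a weber per second),
      = kg·m²·s⁻²·A⁻¹.
  So Wb⁻¹ = kg⁻¹·m⁻²·s²·A.
  Combining: Ω²·F·Wb⁻¹·A·kg² = (kg²·m⁴·s⁻⁶·A⁻⁴) · (kg⁻¹·m⁻²·s⁴·A²) · (kg⁻¹·m⁻²·s²·A) · A · kg² = kg².
Right side:
  Wb = kg·m²·s⁻²·A⁻¹.
  So Wb⁻¹ = kg⁻¹·m⁻²·s²·A.
  N = kg·m·s⁻².
  Ω = kg·m²·s⁻³·A⁻².
  Combining: kg·m⁻¹·A·Wb⁻¹·N·s³·Ω = kg · m⁻¹ · A · (kg⁻¹·m⁻²·s²·A) · (kg·m·s⁻²) · s³ · (kg·m²·s⁻³·A⁻²) = kg².
Both reduce to kg².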